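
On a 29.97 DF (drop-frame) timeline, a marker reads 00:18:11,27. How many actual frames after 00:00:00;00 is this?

32723

As if non-drop at 30 labels/s: (0 × 3600 + 18 × 60 + 11) × 30 + 27 = 32757.
Minute boundaries passed: 18; those not divisible by 10: 18 − 1 = 17; dropped labels = 2 × 17 = 34.
Actual frame index = 32757 − 34 = 32723.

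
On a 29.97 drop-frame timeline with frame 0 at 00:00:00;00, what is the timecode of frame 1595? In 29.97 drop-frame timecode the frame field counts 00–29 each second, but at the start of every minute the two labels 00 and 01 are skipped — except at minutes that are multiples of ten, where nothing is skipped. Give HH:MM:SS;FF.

00:00:53;05

Ten DF minutes hold 17982 frames, so frame 1595 lies in block 0 (frames 0–17981) with 1595 frames into that block.
The block's first minute is 1800 frames and the rest 1798 each; 1595 frames reaches minute 0, so 0 × 18 + 0 × 2 = 0 labels have been skipped so far.
Adding those back, label number 1595 + 0 = 1595 at 30 labels/s is 53 s + 5 f = 0 h 0 min 53 s frame 5, i.e. 00:00:53;05.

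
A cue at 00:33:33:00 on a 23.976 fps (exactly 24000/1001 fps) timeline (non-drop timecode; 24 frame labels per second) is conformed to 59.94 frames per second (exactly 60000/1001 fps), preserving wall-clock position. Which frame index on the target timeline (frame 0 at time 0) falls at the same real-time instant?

frame 120780

Source frame index: (0×3600 + 33×60 + 33) × 24 + 0 = 48312.
Real time: 48312 / (24000/1001) = 2015013/1000 s.
Target frame: (2015013/1000) × (60000/1001) = 120780.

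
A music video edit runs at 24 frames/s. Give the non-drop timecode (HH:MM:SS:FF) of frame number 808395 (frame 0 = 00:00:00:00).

09:21:23:03

808395 ÷ 24 = 33683 full seconds, remainder 3 frames.
33683 s = 9 h 21 min 23 s.
Timecode: 09:21:23:03.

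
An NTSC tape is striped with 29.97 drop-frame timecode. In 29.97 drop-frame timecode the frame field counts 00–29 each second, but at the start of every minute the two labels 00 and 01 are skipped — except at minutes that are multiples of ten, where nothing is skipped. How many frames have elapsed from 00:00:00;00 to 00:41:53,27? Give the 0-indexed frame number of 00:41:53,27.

Complete 10-minute blocks: 4, each 17982 frames → 71928.
Remaining 1 whole minute in the current block: 1800 + 0 × 1798 = 1800 frames.
Within the current minute: 53 × 30 + 27 − 2 = 1615 (labels ;00/;01 skipped at this minute). Total = 71928 + 1800 + 1615 = 75343.

75343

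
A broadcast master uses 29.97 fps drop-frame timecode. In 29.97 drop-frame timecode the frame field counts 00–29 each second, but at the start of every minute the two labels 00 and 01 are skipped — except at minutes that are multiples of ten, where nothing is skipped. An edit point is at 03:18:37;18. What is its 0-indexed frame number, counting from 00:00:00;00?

As if non-drop at 30 labels/s: (3 × 3600 + 18 × 60 + 37) × 30 + 18 = 357528.
Minute boundaries passed: 198; those not divisible by 10: 198 − 19 = 179; dropped labels = 2 × 179 = 358.
Actual frame index = 357528 − 358 = 357170.

357170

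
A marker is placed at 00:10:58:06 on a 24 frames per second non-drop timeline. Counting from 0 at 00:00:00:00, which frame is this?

15798

Total seconds to the label: (0 × 3600 + 10 × 60 + 58) = 658.
Frame index = 658 × 24 + 6 = 15798.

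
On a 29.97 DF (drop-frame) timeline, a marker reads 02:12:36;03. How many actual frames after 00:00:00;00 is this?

238445

As if non-drop at 30 labels/s: (2 × 3600 + 12 × 60 + 36) × 30 + 3 = 238683.
Minute boundaries passed: 132; those not divisible by 10: 132 − 13 = 119; dropped labels = 2 × 119 = 238.
Actual frame index = 238683 − 238 = 238445.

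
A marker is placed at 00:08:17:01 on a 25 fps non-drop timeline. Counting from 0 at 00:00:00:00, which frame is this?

Total seconds to the label: (0 × 3600 + 8 × 60 + 17) = 497.
Frame index = 497 × 25 + 1 = 12426.

frame 12426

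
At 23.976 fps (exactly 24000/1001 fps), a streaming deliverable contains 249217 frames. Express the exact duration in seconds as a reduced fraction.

249466217/24000 seconds

Running time = 249217 ÷ (24000/1001) = 249217 × 1001/24000 = 249466217/24000 s.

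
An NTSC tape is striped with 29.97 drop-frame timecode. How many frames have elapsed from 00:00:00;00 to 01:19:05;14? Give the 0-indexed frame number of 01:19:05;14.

As if non-drop at 30 labels/s: (1 × 3600 + 19 × 60 + 5) × 30 + 14 = 142364.
Minute boundaries passed: 79; those not divisible by 10: 79 − 7 = 72; dropped labels = 2 × 72 = 144.
Actual frame index = 142364 − 144 = 142220.

142220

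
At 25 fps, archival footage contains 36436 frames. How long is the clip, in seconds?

Running time = 36436 / (25) = 1457.44 s.

1457.44 seconds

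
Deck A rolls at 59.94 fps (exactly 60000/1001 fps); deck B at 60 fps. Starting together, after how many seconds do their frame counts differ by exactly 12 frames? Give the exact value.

The gap grows by |60 − 60000/1001| = 60/1001 frames per second.
Time for a 12-frame gap: 12 ÷ (60/1001) = 200.2 s.

200.2 seconds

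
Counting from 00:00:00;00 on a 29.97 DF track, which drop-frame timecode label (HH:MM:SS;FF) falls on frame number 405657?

Ten DF minutes hold 17982 frames, so frame 405657 lies in block 22 (frames 395604–413585) with 10053 frames into that block.
The block's first minute is 1800 frames and the rest 1798 each; 10053 frames reaches minute 5, so 22 × 18 + 5 × 2 = 406 labels have been skipped so far.
Adding those back, label number 405657 + 406 = 406063 at 30 labels/s is 13535 s + 13 f = 3 h 45 min 35 s frame 13, i.e. 03:45:35;13.

03:45:35;13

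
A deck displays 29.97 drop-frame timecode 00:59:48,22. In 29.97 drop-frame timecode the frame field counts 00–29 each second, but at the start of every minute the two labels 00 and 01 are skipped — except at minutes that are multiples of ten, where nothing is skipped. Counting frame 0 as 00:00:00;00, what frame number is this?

107554

As if non-drop at 30 labels/s: (0 × 3600 + 59 × 60 + 48) × 30 + 22 = 107662.
Minute boundaries passed: 59; those not divisible by 10: 59 − 5 = 54; dropped labels = 2 × 54 = 108.
Actual frame index = 107662 − 108 = 107554.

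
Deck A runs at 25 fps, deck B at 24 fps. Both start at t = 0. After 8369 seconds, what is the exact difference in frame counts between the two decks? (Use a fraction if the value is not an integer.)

8369 frames

A emits 25 × 8369 = 209225 frames; B emits 24 × 8369 = 200856.
Difference = 8369 frames; B is behind A.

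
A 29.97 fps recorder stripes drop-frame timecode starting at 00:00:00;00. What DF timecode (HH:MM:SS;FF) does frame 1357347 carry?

Each 10-minute DF block holds 10 × 60 × 30 − 9 × 2 = 17982 frames. 1357347 ÷ 17982 → 75 full blocks, remainder 8697.
Within the partial block the first minute is 1800 frames and each further minute 1798, so 4 further minute boundaries passed. Total skipped labels = 18 × 75 + 2 × 4 = 1358.
Non-drop label index = 1357347 + 1358 = 1358705; at 30 labels/s that is 12:34:50:05, i.e. DF 12:34:50;05.

12:34:50;05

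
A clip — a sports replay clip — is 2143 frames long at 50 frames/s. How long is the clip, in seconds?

Running time = 2143 / (50) = 42.86 s.

42.86 seconds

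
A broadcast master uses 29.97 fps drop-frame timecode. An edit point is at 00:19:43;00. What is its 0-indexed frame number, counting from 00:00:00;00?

35454

As if non-drop at 30 labels/s: (0 × 3600 + 19 × 60 + 43) × 30 + 0 = 35490.
Minute boundaries passed: 19; those not divisible by 10: 19 − 1 = 18; dropped labels = 2 × 18 = 36.
Actual frame index = 35490 − 36 = 35454.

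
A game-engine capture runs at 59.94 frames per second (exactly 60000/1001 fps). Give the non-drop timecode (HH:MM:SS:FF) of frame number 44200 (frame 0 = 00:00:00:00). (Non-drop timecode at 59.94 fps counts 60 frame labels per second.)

00:12:16:40

44200 ÷ 60 = 736 full seconds, remainder 40 frames.
736 s = 0 h 12 min 16 s.
Timecode: 00:12:16:40.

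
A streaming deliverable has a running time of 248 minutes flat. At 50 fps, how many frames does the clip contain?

744000 frames

248 min = 14880 s.
Frames = 14880 × 50 = 744000.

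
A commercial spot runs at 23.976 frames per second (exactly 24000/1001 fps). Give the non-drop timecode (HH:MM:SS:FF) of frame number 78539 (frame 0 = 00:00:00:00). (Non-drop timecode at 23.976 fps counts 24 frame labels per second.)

00:54:32:11

78539 ÷ 24 = 3272 full seconds, remainder 11 frames.
3272 s = 0 h 54 min 32 s.
Timecode: 00:54:32:11.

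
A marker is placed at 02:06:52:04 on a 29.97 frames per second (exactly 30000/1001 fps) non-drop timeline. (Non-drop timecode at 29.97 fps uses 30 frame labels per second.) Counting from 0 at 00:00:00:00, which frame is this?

Total seconds to the label: (2 × 3600 + 6 × 60 + 52) = 7612.
Frame index = 7612 × 30 + 4 = 228364.

frame 228364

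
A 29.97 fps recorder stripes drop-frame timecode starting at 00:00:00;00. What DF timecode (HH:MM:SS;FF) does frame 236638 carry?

02:11:35;24

Each 10-minute DF block holds 10 × 60 × 30 − 9 × 2 = 17982 frames. 236638 ÷ 17982 → 13 full blocks, remainder 2872.
Within the partial block the first minute is 1800 frames and each further minute 1798, so 1 further minute boundary passed. Total skipped labels = 18 × 13 + 2 × 1 = 236.
Non-drop label index = 236638 + 236 = 236874; at 30 labels/s that is 02:11:35:24, i.e. DF 02:11:35;24.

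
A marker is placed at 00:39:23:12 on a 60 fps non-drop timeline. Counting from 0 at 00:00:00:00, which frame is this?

Total seconds to the label: (0 × 3600 + 39 × 60 + 23) = 2363.
Frame index = 2363 × 60 + 12 = 141792.

frame 141792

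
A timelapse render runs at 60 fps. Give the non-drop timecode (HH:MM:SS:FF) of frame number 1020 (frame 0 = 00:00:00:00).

1020 ÷ 60 = 17 full seconds, remainder 0 frames.
17 s = 0 h 0 min 17 s.
Timecode: 00:00:17:00.

00:00:17:00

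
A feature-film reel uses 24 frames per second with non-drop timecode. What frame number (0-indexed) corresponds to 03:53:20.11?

frame 336011

Total seconds to the label: (3 × 3600 + 53 × 60 + 20) = 14000.
Frame index = 14000 × 24 + 11 = 336011.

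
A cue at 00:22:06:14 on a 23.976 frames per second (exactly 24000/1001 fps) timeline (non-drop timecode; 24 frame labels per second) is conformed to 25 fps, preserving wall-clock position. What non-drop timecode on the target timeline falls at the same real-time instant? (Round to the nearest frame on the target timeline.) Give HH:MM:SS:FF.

Source frame index: (0×3600 + 22×60 + 6) × 24 + 14 = 31838.
Real time: 31838 / (24000/1001) = 15934919/12000 s.
Target frame: (15934919/12000) × (25) = 15934919/480 ≈ 33197.748 → 33198.
At 25 labels/s: frame 33198 → 00:22:07:23.

00:22:07:23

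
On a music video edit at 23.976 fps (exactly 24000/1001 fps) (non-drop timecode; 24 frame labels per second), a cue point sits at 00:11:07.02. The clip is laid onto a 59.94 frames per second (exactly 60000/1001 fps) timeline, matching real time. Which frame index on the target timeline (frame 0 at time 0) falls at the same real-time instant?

frame 40025

Source frame index: (0×3600 + 11×60 + 7) × 24 + 2 = 16010.
Real time: 16010 / (24000/1001) = 1602601/2400 s.
Target frame: (1602601/2400) × (60000/1001) = 40025.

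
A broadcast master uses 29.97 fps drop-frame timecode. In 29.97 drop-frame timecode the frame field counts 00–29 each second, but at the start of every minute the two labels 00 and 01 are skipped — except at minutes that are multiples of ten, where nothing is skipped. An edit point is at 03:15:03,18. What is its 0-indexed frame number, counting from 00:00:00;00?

Complete 10-minute blocks: 19, each 17982 frames → 341658.
Remaining 5 whole minutes in the current block: 1800 + 4 × 1798 = 8992 frames.
Within the current minute: 3 × 30 + 18 − 2 = 106 (labels ;00/;01 skipped at this minute). Total = 341658 + 8992 + 106 = 350756.

350756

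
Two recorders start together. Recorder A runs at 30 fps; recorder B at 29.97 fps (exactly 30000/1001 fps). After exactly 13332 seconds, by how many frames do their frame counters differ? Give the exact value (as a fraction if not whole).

36360/91 frames

A emits 30 × 13332 = 399960 frames; B emits 30000/1001 × 13332 = 36360000/91.
Difference = 36360/91 frames (≈ 399.5604); B is behind A.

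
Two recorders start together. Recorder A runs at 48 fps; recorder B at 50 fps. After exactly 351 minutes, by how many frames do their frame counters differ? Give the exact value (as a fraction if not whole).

351 min = 21060 s.
A emits 48 × 21060 = 1010880 frames; B emits 50 × 21060 = 1053000.
Difference = 42120 frames; B is ahead of A.

42120 frames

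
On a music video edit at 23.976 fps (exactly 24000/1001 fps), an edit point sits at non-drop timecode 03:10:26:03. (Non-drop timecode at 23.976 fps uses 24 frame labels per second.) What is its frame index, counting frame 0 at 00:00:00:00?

274227

Total seconds to the label: (3 × 3600 + 10 × 60 + 26) = 11426.
Frame index = 11426 × 24 + 3 = 274227.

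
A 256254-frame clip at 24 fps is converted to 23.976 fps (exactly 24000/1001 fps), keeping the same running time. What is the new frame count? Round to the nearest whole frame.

Frames at target rate = 256254 × (24000/1001) / (24) = 256254000/1001 ≈ 255998.002.
Nearest whole frame: 255998.

255998 frames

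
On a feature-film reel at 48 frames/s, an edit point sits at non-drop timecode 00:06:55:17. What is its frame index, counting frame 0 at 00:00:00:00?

frame 19937

Total seconds to the label: (0 × 3600 + 6 × 60 + 55) = 415.
Frame index = 415 × 48 + 17 = 19937.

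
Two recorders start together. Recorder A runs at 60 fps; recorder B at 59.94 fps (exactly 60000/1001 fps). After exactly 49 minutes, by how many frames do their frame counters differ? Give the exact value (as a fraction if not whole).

49 min = 2940 s.
A emits 60 × 2940 = 176400 frames; B emits 60000/1001 × 2940 = 25200000/143.
Difference = 25200/143 frames (≈ 176.2238); B is behind A.

25200/143 frames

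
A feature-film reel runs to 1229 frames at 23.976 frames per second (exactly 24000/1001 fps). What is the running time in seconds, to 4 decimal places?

Running time = 1229 × 1001/24000 = 1230229/24000 s ≈ 51.2595 s.

51.2595 seconds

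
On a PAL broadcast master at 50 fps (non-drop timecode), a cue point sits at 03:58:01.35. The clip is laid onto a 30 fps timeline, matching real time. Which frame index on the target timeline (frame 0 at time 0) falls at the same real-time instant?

Source frame index: (3×3600 + 58×60 + 1) × 50 + 35 = 714085.
Real time: 714085 / (50) = 142817/10 s.
Target frame: (142817/10) × (30) = 428451.

frame 428451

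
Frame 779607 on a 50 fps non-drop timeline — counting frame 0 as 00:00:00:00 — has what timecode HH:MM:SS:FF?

779607 ÷ 50 = 15592 full seconds, remainder 7 frames.
15592 s = 4 h 19 min 52 s.
Timecode: 04:19:52:07.

04:19:52:07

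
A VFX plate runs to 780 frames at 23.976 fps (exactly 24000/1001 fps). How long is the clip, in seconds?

Running time = 780 / (24000/1001) = 32.5325 s.

32.5325 seconds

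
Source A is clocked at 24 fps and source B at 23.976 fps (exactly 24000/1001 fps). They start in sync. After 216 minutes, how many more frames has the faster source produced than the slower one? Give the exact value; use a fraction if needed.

311040/1001 frames

216 min = 12960 s.
A emits 24 × 12960 = 311040 frames; B emits 24000/1001 × 12960 = 311040000/1001.
Difference = 311040/1001 frames (≈ 310.7293); B is behind A.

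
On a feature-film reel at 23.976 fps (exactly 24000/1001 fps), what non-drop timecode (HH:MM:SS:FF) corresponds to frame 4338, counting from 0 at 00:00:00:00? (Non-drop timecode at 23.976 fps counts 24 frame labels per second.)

00:03:00:18

4338 ÷ 24 = 180 full seconds, remainder 18 frames.
180 s = 0 h 3 min 0 s.
Timecode: 00:03:00:18.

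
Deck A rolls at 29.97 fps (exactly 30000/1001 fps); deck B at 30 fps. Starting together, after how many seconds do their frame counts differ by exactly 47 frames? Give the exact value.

47047/30 seconds

The gap grows by |30 − 30000/1001| = 30/1001 frames per second.
Time for a 47-frame gap: 47 ÷ (30/1001) = 47047/30 s.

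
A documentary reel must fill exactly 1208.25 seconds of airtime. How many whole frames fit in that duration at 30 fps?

36247 frames

Frames = 1208.25 × 30 = 72495/2 ≈ 36247.5000.
Complete frames: 36247.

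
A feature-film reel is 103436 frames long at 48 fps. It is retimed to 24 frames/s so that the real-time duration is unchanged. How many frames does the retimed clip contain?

Target frames = source frames × (target rate / source rate) = 103436 × (24)/(48) = 103436 × 1/2 = 51718.

51718 frames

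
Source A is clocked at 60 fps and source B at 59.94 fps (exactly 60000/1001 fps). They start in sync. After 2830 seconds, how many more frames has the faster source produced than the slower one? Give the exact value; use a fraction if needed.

169800/1001 frames

A emits 60 × 2830 = 169800 frames; B emits 60000/1001 × 2830 = 169800000/1001.
Difference = 169800/1001 frames (≈ 169.6304); B is behind A.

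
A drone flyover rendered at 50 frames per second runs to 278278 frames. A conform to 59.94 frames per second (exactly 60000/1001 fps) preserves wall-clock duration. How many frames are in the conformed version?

333600 frames

Target frames = source frames × (target rate / source rate) = 278278 × (60000/1001)/(50) = 278278 × 1200/1001 = 333600.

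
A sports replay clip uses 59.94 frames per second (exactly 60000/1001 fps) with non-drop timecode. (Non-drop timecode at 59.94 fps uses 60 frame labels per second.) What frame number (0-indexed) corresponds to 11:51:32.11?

Total seconds to the label: (11 × 3600 + 51 × 60 + 32) = 42692.
Frame index = 42692 × 60 + 11 = 2561531.

frame 2561531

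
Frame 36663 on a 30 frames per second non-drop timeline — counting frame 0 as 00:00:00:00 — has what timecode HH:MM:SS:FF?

36663 ÷ 30 = 1222 full seconds, remainder 3 frames.
1222 s = 0 h 20 min 22 s.
Timecode: 00:20:22:03.

00:20:22:03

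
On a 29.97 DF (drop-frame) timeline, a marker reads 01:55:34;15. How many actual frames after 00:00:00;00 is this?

As if non-drop at 30 labels/s: (1 × 3600 + 55 × 60 + 34) × 30 + 15 = 208035.
Minute boundaries passed: 115; those not divisible by 10: 115 − 11 = 104; dropped labels = 2 × 104 = 208.
Actual frame index = 208035 − 208 = 207827.

207827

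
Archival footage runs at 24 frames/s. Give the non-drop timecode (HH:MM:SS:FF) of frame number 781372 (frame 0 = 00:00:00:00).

781372 ÷ 24 = 32557 full seconds, remainder 4 frames.
32557 s = 9 h 2 min 37 s.
Timecode: 09:02:37:04.

09:02:37:04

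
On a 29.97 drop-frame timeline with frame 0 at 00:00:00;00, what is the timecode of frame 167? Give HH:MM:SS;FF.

Ten DF minutes hold 17982 frames, so frame 167 lies in block 0 (frames 0–17981) with 167 frames into that block.
The block's first minute is 1800 frames and the rest 1798 each; 167 frames reaches minute 0, so 0 × 18 + 0 × 2 = 0 labels have been skipped so far.
Adding those back, label number 167 + 0 = 167 at 30 labels/s is 5 s + 17 f = 0 h 0 min 5 s frame 17, i.e. 00:00:05;17.

00:00:05;17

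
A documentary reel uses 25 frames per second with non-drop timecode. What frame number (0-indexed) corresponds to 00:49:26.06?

Total seconds to the label: (0 × 3600 + 49 × 60 + 26) = 2966.
Frame index = 2966 × 25 + 6 = 74156.

74156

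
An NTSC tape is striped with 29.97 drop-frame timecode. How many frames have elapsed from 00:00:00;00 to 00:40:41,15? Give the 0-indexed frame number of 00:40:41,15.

As if non-drop at 30 labels/s: (0 × 3600 + 40 × 60 + 41) × 30 + 15 = 73245.
Minute boundaries passed: 40; those not divisible by 10: 40 − 4 = 36; dropped labels = 2 × 36 = 72.
Actual frame index = 73245 − 72 = 73173.

73173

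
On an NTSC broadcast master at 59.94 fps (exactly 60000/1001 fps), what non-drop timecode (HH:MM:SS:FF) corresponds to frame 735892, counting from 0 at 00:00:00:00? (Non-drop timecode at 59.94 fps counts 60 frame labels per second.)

03:24:24:52

735892 ÷ 60 = 12264 full seconds, remainder 52 frames.
12264 s = 3 h 24 min 24 s.
Timecode: 03:24:24:52.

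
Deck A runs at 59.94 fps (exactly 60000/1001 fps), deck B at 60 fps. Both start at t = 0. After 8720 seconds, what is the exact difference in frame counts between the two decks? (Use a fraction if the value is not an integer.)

523200/1001 frames

A emits 60000/1001 × 8720 = 523200000/1001 frames; B emits 60 × 8720 = 523200.
Difference = 523200/1001 frames (≈ 522.6773); B is ahead of A.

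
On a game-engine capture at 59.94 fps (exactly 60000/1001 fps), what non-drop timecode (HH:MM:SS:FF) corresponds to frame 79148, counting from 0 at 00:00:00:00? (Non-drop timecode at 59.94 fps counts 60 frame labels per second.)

79148 ÷ 60 = 1319 full seconds, remainder 8 frames.
1319 s = 0 h 21 min 59 s.
Timecode: 00:21:59:08.

00:21:59:08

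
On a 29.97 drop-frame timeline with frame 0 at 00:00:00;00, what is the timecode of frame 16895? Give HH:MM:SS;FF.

00:09:23;23

Ten DF minutes hold 17982 frames, so frame 16895 lies in block 0 (frames 0–17981) with 16895 frames into that block.
The block's first minute is 1800 frames and the rest 1798 each; 16895 frames reaches minute 9, so 0 × 18 + 9 × 2 = 18 labels have been skipped so far.
Adding those back, label number 16895 + 18 = 16913 at 30 labels/s is 563 s + 23 f = 0 h 9 min 23 s frame 23, i.e. 00:09:23;23.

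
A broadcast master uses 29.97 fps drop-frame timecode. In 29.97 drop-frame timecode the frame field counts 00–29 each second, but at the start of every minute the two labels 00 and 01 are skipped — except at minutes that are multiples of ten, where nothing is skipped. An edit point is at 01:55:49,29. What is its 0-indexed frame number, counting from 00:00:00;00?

Complete 10-minute blocks: 11, each 17982 frames → 197802.
Remaining 5 whole minutes in the current block: 1800 + 4 × 1798 = 8992 frames.
Within the current minute: 49 × 30 + 29 − 2 = 1497 (labels ;00/;01 skipped at this minute). Total = 197802 + 8992 + 1497 = 208291.

208291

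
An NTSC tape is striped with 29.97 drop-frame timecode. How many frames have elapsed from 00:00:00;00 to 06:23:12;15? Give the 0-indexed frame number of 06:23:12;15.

689085

Complete 10-minute blocks: 38, each 17982 frames → 683316.
Remaining 3 whole minutes in the current block: 1800 + 2 × 1798 = 5396 frames.
Within the current minute: 12 × 30 + 15 − 2 = 373 (labels ;00/;01 skipped at this minute). Total = 683316 + 5396 + 373 = 689085.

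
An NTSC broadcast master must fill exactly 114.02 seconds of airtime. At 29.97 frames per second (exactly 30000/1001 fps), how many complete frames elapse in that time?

Frames = 114.02 × 30000/1001 = 3420600/1001 ≈ 3417.1828.
Complete frames: 3417.

3417 frames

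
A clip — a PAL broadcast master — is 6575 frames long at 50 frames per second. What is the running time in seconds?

131.5 seconds

Running time = 6575 / (50) = 131.5 s.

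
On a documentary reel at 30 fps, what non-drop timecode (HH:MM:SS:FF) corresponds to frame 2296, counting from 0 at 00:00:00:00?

2296 ÷ 30 = 76 full seconds, remainder 16 frames.
76 s = 0 h 1 min 16 s.
Timecode: 00:01:16:16.

00:01:16:16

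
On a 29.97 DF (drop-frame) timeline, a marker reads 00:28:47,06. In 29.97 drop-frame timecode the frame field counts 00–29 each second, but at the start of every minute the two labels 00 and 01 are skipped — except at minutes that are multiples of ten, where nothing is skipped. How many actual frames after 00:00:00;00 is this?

As if non-drop at 30 labels/s: (0 × 3600 + 28 × 60 + 47) × 30 + 6 = 51816.
Minute boundaries passed: 28; those not divisible by 10: 28 − 2 = 26; dropped labels = 2 × 26 = 52.
Actual frame index = 51816 − 52 = 51764.

51764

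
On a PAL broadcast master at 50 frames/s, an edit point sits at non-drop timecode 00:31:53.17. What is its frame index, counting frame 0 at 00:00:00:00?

95667

Total seconds to the label: (0 × 3600 + 31 × 60 + 53) = 1913.
Frame index = 1913 × 50 + 17 = 95667.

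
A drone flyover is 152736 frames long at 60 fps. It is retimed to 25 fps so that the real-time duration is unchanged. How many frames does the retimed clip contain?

Target frames = source frames × (target rate / source rate) = 152736 × (25)/(60) = 152736 × 5/12 = 63640.

63640 frames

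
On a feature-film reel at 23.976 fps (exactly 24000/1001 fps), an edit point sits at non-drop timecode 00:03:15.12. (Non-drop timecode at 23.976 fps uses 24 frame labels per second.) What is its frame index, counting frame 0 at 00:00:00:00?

frame 4692

Total seconds to the label: (0 × 3600 + 3 × 60 + 15) = 195.
Frame index = 195 × 24 + 12 = 4692.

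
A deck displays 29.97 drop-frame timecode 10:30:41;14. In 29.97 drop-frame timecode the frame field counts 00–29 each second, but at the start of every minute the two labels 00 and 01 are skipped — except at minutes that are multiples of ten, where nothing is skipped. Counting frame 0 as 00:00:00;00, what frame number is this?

1134110

As if non-drop at 30 labels/s: (10 × 3600 + 30 × 60 + 41) × 30 + 14 = 1135244.
Minute boundaries passed: 630; those not divisible by 10: 630 − 63 = 567; dropped labels = 2 × 567 = 1134.
Actual frame index = 1135244 − 1134 = 1134110.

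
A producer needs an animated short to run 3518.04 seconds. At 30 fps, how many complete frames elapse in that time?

105541 frames

Frames = 3518.04 × 30 = 527706/5 ≈ 105541.2000.
Complete frames: 105541.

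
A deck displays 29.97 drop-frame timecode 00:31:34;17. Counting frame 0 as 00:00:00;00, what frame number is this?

56781

As if non-drop at 30 labels/s: (0 × 3600 + 31 × 60 + 34) × 30 + 17 = 56837.
Minute boundaries passed: 31; those not divisible by 10: 31 − 3 = 28; dropped labels = 2 × 28 = 56.
Actual frame index = 56837 − 56 = 56781.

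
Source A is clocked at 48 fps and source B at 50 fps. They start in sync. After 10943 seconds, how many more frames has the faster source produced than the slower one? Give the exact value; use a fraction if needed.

A emits 48 × 10943 = 525264 frames; B emits 50 × 10943 = 547150.
Difference = 21886 frames; B is ahead of A.

21886 frames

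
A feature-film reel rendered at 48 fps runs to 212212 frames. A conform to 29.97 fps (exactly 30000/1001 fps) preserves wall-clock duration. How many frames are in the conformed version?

Target frames = source frames × (target rate / source rate) = 212212 × (30000/1001)/(48) = 212212 × 625/1001 = 132500.

132500 frames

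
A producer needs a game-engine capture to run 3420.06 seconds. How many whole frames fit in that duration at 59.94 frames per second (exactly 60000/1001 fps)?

204998 frames

Frames = 3420.06 × 60000/1001 = 29314800/143 ≈ 204998.6014.
Complete frames: 204998.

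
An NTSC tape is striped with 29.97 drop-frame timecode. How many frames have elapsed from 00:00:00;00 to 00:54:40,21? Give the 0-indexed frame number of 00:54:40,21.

As if non-drop at 30 labels/s: (0 × 3600 + 54 × 60 + 40) × 30 + 21 = 98421.
Minute boundaries passed: 54; those not divisible by 10: 54 − 5 = 49; dropped labels = 2 × 49 = 98.
Actual frame index = 98421 − 98 = 98323.

98323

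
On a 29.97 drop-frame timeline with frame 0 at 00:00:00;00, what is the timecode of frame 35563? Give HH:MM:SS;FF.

00:19:46;19

Ten DF minutes hold 17982 frames, so frame 35563 lies in block 1 (frames 17982–35963) with 17581 frames into that block.
The block's first minute is 1800 frames and the rest 1798 each; 17581 frames reaches minute 9, so 1 × 18 + 9 × 2 = 36 labels have been skipped so far.
Adding those back, label number 35563 + 36 = 35599 at 30 labels/s is 1186 s + 19 f = 0 h 19 min 46 s frame 19, i.e. 00:19:46;19.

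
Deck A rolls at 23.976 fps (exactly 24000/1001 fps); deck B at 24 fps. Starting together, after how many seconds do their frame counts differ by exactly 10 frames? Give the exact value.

The gap grows by |24 − 24000/1001| = 24/1001 frames per second.
Time for a 10-frame gap: 10 ÷ (24/1001) = 5005/12 s.

5005/12 seconds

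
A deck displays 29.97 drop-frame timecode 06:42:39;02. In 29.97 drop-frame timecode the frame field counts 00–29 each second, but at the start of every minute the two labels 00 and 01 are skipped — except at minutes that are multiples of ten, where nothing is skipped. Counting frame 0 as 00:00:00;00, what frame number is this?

724048

As if non-drop at 30 labels/s: (6 × 3600 + 42 × 60 + 39) × 30 + 2 = 724772.
Minute boundaries passed: 402; those not divisible by 10: 402 − 40 = 362; dropped labels = 2 × 362 = 724.
Actual frame index = 724772 − 724 = 724048.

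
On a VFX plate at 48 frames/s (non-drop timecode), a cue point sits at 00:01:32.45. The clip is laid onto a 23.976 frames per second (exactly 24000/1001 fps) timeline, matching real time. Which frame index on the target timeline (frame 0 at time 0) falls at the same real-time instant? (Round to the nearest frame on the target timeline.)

Source frame index: (0×3600 + 1×60 + 32) × 48 + 45 = 4461.
Real time: 4461 / (48) = 1487/16 s.
Target frame: (1487/16) × (24000/1001) = 2230500/1001 ≈ 2228.272 → 2228.

frame 2228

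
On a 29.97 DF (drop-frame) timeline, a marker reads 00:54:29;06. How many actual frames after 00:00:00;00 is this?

97978

Complete 10-minute blocks: 5, each 17982 frames → 89910.
Remaining 4 whole minutes in the current block: 1800 + 3 × 1798 = 7194 frames.
Within the current minute: 29 × 30 + 6 − 2 = 874 (labels ;00/;01 skipped at this minute). Total = 89910 + 7194 + 874 = 97978.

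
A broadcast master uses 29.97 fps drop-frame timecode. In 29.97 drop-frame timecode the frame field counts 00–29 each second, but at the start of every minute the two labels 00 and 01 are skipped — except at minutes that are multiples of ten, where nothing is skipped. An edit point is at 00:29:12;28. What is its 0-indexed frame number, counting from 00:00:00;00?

52534

Complete 10-minute blocks: 2, each 17982 frames → 35964.
Remaining 9 whole minutes in the current block: 1800 + 8 × 1798 = 16184 frames.
Within the current minute: 12 × 30 + 28 − 2 = 386 (labels ;00/;01 skipped at this minute). Total = 35964 + 16184 + 386 = 52534.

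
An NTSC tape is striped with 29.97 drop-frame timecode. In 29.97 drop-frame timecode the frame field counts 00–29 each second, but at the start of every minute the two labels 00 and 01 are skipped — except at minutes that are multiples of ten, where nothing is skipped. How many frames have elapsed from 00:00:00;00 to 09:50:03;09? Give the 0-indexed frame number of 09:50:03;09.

As if non-drop at 30 labels/s: (9 × 3600 + 50 × 60 + 3) × 30 + 9 = 1062099.
Minute boundaries passed: 590; those not divisible by 10: 590 − 59 = 531; dropped labels = 2 × 531 = 1062.
Actual frame index = 1062099 − 1062 = 1061037.

1061037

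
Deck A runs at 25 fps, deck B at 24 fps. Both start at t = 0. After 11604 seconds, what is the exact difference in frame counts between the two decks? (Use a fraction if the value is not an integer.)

11604 frames

A emits 25 × 11604 = 290100 frames; B emits 24 × 11604 = 278496.
Difference = 11604 frames; B is behind A.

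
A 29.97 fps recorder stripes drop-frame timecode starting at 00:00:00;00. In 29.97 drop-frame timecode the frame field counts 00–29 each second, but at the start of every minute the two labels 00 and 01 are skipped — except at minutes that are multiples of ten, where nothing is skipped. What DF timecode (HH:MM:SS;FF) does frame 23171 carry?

00:12:53;03

Ten DF minutes hold 17982 frames, so frame 23171 lies in block 1 (frames 17982–35963) with 5189 frames into that block.
The block's first minute is 1800 frames and the rest 1798 each; 5189 frames reaches minute 2, so 1 × 18 + 2 × 2 = 22 labels have been skipped so far.
Adding those back, label number 23171 + 22 = 23193 at 30 labels/s is 773 s + 3 f = 0 h 12 min 53 s frame 3, i.e. 00:12:53;03.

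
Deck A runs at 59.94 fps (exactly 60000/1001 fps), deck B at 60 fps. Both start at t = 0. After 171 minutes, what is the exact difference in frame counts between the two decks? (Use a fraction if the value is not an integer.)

171 min = 10260 s.
A emits 60000/1001 × 10260 = 615600000/1001 frames; B emits 60 × 10260 = 615600.
Difference = 615600/1001 frames (≈ 614.9850); B is ahead of A.

615600/1001 frames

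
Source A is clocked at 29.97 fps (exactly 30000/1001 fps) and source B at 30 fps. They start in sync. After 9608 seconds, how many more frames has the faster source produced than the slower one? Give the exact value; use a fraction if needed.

288240/1001 frames

A emits 30000/1001 × 9608 = 288240000/1001 frames; B emits 30 × 9608 = 288240.
Difference = 288240/1001 frames (≈ 287.9520); B is ahead of A.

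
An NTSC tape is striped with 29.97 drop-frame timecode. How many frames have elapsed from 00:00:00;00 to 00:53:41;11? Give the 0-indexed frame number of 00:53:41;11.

As if non-drop at 30 labels/s: (0 × 3600 + 53 × 60 + 41) × 30 + 11 = 96641.
Minute boundaries passed: 53; those not divisible by 10: 53 − 5 = 48; dropped labels = 2 × 48 = 96.
Actual frame index = 96641 − 96 = 96545.

96545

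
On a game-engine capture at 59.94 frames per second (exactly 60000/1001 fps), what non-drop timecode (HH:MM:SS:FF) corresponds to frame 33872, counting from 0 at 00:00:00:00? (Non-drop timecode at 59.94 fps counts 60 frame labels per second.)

33872 ÷ 60 = 564 full seconds, remainder 32 frames.
564 s = 0 h 9 min 24 s.
Timecode: 00:09:24:32.

00:09:24:32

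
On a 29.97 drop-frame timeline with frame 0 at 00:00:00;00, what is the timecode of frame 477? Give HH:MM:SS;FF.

00:00:15;27

Each 10-minute DF block holds 10 × 60 × 30 − 9 × 2 = 17982 frames. 477 ÷ 17982 → 0 full blocks, remainder 477.
Within the partial block the first minute is 1800 frames and each further minute 1798, so 0 further minute boundaries passed. Total skipped labels = 18 × 0 + 2 × 0 = 0.
Non-drop label index = 477 + 0 = 477; at 30 labels/s that is 00:00:15:27, i.e. DF 00:00:15;27.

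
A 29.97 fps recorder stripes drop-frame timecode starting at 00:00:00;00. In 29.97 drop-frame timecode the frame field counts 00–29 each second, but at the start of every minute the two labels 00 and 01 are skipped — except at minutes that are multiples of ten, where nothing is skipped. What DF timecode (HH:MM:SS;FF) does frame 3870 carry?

Ten DF minutes hold 17982 frames, so frame 3870 lies in block 0 (frames 0–17981) with 3870 frames into that block.
The block's first minute is 1800 frames and the rest 1798 each; 3870 frames reaches minute 2, so 0 × 18 + 2 × 2 = 4 labels have been skipped so far.
Adding those back, label number 3870 + 4 = 3874 at 30 labels/s is 129 s + 4 f = 0 h 2 min 9 s frame 4, i.e. 00:02:09;04.

00:02:09;04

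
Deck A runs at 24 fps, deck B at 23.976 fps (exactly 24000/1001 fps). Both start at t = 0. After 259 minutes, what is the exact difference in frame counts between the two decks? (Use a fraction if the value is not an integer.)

259 min = 15540 s.
A emits 24 × 15540 = 372960 frames; B emits 24000/1001 × 15540 = 53280000/143.
Difference = 53280/143 frames (≈ 372.5874); B is behind A.

53280/143 frames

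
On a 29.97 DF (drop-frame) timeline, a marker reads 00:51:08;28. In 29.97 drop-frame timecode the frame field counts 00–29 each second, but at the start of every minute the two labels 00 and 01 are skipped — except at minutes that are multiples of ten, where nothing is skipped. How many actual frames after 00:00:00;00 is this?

91976

Complete 10-minute blocks: 5, each 17982 frames → 89910.
Remaining 1 whole minute in the current block: 1800 + 0 × 1798 = 1800 frames.
Within the current minute: 8 × 30 + 28 − 2 = 266 (labels ;00/;01 skipped at this minute). Total = 89910 + 1800 + 266 = 91976.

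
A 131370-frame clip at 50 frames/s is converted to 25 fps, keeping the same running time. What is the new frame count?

65685 frames

Frames at target rate = 131370 × (25) / (50) = 65685.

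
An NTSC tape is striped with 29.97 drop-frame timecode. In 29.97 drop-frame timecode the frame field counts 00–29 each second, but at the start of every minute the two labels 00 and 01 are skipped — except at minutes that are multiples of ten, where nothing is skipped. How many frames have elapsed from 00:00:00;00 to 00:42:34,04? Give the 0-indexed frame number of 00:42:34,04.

76548

As if non-drop at 30 labels/s: (0 × 3600 + 42 × 60 + 34) × 30 + 4 = 76624.
Minute boundaries passed: 42; those not divisible by 10: 42 − 4 = 38; dropped labels = 2 × 38 = 76.
Actual frame index = 76624 − 76 = 76548.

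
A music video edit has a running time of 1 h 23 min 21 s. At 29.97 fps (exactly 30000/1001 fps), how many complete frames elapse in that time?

1 h 23 min 21 s = 5001 s.
Frames = 5001 × 30000/1001 = 150030000/1001 ≈ 149880.1199.
Complete frames: 149880.

149880 frames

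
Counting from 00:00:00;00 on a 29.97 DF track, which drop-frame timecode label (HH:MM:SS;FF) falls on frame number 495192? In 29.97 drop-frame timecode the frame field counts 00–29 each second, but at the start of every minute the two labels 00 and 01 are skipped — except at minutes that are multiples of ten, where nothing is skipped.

Ten DF minutes hold 17982 frames, so frame 495192 lies in block 27 (frames 485514–503495) with 9678 frames into that block.
The block's first minute is 1800 frames and the rest 1798 each; 9678 frames reaches minute 5, so 27 × 18 + 5 × 2 = 496 labels have been skipped so far.
Adding those back, label number 495192 + 496 = 495688 at 30 labels/s is 16522 s + 28 f = 4 h 35 min 22 s frame 28, i.e. 04:35:22;28.

04:35:22;28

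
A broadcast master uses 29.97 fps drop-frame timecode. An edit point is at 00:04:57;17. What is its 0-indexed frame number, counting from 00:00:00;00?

As if non-drop at 30 labels/s: (0 × 3600 + 4 × 60 + 57) × 30 + 17 = 8927.
Minute boundaries passed: 4; those not divisible by 10: 4 − 0 = 4; dropped labels = 2 × 4 = 8.
Actual frame index = 8927 − 8 = 8919.

8919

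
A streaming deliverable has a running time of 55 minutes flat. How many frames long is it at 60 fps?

55 min = 3300 s.
Frames = 3300 × 60 = 198000.

198000 frames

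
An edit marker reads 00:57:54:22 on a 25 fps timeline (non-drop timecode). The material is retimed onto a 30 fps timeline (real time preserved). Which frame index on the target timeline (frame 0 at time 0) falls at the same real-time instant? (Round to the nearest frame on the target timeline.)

Source frame index: (0×3600 + 57×60 + 54) × 25 + 22 = 86872.
Real time: 86872 / (25) = 86872/25 s.
Target frame: (86872/25) × (30) = 521232/5 ≈ 104246.400 → 104246.

frame 104246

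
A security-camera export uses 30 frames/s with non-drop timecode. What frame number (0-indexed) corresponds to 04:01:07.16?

frame 434026

Total seconds to the label: (4 × 3600 + 1 × 60 + 7) = 14467.
Frame index = 14467 × 30 + 16 = 434026.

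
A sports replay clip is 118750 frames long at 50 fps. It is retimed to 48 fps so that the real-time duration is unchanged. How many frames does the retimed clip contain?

Target frames = source frames × (target rate / source rate) = 118750 × (48)/(50) = 118750 × 24/25 = 114000.

114000 frames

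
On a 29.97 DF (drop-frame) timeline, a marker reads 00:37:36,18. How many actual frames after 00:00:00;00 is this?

As if non-drop at 30 labels/s: (0 × 3600 + 37 × 60 + 36) × 30 + 18 = 67698.
Minute boundaries passed: 37; those not divisible by 10: 37 − 3 = 34; dropped labels = 2 × 34 = 68.
Actual frame index = 67698 − 68 = 67630.

67630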